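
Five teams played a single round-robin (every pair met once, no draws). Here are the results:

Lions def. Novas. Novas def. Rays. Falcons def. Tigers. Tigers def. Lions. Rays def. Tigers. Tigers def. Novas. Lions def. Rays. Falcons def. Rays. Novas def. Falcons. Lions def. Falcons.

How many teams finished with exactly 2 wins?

Win totals: Lions 3, Rays 1, Tigers 2, Novas 2, Falcons 2.
Exactly 2: Tigers, Novas, Falcons — 3 teams.

3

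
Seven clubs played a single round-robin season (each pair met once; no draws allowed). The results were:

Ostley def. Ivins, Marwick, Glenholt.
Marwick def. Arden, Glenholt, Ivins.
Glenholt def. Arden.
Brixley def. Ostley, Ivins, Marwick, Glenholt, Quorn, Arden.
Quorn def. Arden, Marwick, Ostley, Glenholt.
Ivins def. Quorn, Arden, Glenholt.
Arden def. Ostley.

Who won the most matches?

Brixley

Win totals: Ivins 3, Marwick 3, Quorn 4, Glenholt 1, Brixley 6, Ostley 3, Arden 1.
Brixley leads with 6 wins (next highest: 4).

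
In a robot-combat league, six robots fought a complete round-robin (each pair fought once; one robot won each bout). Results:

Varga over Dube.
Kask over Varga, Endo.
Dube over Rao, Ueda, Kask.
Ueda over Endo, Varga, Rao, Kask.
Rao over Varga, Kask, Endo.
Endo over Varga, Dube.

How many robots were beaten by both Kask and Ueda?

Kask beat: Varga, Endo.
Ueda beat: Kask, Rao, Varga, Endo.
Both beat: Varga, Endo — 2.

2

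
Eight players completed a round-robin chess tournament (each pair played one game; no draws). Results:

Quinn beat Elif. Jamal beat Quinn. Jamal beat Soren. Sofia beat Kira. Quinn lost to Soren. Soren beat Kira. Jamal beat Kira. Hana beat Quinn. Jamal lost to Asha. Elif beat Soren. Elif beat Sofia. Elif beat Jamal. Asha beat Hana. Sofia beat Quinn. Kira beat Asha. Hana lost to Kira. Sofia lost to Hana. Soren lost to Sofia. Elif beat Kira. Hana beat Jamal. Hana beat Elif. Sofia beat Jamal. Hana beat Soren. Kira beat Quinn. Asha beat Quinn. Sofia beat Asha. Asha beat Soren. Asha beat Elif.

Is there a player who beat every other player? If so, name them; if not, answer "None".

Highest win total is Sofia with 5 (out of 7 possible).
Sofia lost to Hana, Elif, so no player went undefeated.

None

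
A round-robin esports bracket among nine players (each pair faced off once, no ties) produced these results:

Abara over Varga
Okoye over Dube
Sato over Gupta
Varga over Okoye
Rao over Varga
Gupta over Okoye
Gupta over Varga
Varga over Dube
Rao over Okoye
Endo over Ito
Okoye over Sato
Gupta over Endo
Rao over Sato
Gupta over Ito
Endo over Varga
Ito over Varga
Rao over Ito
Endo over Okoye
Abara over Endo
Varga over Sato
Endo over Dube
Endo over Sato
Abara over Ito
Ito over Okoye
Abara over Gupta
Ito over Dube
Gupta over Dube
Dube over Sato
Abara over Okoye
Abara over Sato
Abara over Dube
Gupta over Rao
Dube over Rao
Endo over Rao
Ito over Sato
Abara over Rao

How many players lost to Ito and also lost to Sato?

0

Ito beat: Okoye, Varga, Sato, Dube.
Sato beat: Gupta.
No one was beaten by both.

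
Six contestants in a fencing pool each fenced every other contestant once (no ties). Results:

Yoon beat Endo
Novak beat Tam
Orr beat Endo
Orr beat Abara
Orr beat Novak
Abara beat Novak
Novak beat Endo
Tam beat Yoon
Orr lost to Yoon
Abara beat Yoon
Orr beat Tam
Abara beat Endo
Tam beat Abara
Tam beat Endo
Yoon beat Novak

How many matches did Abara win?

3

Abara's results: beat Novak, Yoon, Endo; lost to Orr, Tam.
That is 3 wins.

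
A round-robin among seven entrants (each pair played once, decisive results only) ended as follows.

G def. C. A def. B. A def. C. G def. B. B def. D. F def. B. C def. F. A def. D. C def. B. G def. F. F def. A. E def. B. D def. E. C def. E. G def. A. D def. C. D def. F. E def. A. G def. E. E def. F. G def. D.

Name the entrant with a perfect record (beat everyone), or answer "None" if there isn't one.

G

G has 6 wins out of 6 opponents — a perfect record.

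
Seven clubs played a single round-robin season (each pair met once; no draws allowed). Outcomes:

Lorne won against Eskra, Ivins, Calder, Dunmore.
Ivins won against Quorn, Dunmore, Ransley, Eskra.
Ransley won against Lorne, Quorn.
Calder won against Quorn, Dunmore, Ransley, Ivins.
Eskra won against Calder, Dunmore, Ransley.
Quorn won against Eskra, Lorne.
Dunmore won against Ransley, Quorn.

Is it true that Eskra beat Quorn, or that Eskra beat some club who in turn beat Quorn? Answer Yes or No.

Eskra did not beat Quorn directly.
Eskra beat Ransley, Dunmore, Calder. Of those, Ransley beat Quorn.

Yes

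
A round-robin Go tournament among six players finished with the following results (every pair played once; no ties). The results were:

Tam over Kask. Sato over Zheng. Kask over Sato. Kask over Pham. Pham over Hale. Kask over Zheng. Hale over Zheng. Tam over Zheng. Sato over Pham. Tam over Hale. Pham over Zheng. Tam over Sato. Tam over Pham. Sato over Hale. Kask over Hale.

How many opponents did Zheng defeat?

Zheng's results: beat no one; lost to Pham, Kask, Sato, Tam, Hale.
That is 0 wins.

0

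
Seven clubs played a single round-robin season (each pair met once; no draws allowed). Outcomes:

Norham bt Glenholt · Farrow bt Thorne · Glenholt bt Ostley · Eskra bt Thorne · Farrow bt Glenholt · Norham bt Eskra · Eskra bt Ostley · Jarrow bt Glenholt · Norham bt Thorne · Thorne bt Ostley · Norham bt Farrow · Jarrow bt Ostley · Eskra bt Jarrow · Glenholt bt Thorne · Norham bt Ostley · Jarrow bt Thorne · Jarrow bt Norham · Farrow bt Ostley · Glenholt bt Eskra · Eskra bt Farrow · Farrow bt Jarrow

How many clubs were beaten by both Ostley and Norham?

Ostley beat: no one.
Norham beat: Farrow, Glenholt, Thorne, Eskra, Ostley.
No one was beaten by both.

0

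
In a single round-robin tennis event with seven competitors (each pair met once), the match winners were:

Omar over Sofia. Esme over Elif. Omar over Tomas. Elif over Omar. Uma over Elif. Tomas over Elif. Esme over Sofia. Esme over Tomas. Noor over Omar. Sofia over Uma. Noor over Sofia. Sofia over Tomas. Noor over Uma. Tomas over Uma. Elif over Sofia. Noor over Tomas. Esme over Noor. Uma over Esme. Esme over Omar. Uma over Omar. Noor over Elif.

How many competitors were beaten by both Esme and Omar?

Esme beat: Elif, Omar, Tomas, Sofia, Noor.
Omar beat: Tomas, Sofia.
Both beat: Tomas, Sofia — 2.

2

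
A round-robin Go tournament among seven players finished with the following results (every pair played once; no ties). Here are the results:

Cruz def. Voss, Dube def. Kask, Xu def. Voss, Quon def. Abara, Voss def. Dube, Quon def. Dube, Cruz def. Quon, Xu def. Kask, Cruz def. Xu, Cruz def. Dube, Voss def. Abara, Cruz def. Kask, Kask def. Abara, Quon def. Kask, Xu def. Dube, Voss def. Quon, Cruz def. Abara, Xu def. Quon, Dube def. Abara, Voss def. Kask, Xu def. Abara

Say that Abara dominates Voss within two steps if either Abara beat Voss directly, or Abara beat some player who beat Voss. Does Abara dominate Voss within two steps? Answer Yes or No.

No

Abara did not beat Voss directly.
Abara beat no one, so there is no intermediate player.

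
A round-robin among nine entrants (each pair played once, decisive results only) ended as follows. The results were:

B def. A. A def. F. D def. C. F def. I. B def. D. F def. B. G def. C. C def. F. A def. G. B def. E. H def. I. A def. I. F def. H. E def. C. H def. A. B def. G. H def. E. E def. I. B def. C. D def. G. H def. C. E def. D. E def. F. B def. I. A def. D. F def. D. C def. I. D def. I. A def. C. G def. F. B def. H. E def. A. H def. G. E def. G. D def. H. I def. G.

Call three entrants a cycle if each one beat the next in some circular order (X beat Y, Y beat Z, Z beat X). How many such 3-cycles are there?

14

Win totals: A 5, B 7, C 2, D 4, E 6, F 4, G 2, H 5, I 1.
An entrant with w wins dominates both others in C(w,2) triples; summing gives 10 + 21 + 1 + 6 + 15 + 6 + 1 + 10 + 0 = 70 transitive triples.
Total triples C(9,3) = 84, so cyclic triples = 84 − 70 = 14.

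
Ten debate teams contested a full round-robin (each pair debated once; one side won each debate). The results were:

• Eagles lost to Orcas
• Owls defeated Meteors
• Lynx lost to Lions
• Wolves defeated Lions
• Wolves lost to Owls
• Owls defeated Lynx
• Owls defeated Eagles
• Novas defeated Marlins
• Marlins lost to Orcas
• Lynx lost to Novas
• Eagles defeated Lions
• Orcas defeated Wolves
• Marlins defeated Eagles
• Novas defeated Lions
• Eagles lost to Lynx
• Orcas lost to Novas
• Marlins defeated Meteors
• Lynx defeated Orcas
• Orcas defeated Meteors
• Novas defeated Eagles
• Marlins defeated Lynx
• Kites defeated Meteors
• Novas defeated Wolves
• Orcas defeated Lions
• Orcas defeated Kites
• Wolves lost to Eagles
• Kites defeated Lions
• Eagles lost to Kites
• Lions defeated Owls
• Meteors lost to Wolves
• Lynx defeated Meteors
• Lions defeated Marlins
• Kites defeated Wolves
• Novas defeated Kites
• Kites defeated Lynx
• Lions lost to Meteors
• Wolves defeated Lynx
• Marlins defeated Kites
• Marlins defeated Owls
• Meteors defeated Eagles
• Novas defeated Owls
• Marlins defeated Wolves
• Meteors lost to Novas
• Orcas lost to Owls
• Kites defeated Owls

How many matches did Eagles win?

Eagles' results: beat Lions, Wolves; lost to Orcas, Novas, Meteors, Owls, Kites, Lynx, Marlins.
That is 2 wins.

2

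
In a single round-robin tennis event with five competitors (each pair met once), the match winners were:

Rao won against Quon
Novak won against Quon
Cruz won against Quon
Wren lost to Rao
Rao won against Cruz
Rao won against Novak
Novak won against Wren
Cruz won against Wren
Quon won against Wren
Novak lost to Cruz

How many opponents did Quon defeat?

1

Quon's results: beat Wren; lost to Cruz, Rao, Novak.
That is 1 win.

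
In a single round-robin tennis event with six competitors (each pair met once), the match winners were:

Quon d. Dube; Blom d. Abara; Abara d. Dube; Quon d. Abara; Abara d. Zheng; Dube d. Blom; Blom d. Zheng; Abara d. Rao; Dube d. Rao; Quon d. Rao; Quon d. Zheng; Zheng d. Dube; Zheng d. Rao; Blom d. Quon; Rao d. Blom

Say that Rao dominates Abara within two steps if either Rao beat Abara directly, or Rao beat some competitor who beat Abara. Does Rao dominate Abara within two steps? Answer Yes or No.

Yes

Rao did not beat Abara directly.
Rao beat Blom. Of those, Blom beat Abara.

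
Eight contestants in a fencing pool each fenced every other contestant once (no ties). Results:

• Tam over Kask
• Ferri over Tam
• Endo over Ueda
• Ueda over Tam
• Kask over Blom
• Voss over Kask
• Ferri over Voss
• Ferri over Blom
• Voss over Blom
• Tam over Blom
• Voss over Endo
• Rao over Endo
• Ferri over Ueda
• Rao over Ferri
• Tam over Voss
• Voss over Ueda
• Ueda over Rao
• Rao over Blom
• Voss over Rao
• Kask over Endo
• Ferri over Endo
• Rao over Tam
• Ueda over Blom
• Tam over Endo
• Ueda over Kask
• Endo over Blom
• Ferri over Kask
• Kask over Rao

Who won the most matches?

Win totals: Blom 0, Endo 2, Ueda 4, Kask 3, Tam 4, Voss 5, Rao 4, Ferri 6.
Ferri leads with 6 wins (next highest: 5).

Ferri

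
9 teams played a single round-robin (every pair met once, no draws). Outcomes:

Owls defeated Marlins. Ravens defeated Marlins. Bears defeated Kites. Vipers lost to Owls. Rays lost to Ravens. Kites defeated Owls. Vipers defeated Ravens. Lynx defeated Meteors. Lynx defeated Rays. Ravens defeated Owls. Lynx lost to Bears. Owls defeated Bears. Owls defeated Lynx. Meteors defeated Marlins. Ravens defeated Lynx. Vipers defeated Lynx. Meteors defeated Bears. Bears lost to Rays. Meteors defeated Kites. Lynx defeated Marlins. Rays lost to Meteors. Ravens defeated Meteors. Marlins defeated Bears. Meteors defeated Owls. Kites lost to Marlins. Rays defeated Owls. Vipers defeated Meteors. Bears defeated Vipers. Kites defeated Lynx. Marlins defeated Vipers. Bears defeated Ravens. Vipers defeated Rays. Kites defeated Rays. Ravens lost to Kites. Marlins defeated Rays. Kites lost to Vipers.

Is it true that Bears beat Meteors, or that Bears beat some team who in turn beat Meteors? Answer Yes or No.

Bears did not beat Meteors directly.
Bears beat Ravens, Lynx, Vipers, Kites. Of those, Ravens beat Meteors.

Yes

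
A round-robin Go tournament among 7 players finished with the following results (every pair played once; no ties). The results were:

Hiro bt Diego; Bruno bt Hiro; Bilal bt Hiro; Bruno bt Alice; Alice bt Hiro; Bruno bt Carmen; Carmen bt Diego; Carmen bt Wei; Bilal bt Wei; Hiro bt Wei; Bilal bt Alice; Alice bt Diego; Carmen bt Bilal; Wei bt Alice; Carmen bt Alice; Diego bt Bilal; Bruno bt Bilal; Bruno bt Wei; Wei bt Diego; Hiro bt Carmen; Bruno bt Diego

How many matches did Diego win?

1

Diego's results: beat Bilal; lost to Bruno, Carmen, Wei, Alice, Hiro.
That is 1 win.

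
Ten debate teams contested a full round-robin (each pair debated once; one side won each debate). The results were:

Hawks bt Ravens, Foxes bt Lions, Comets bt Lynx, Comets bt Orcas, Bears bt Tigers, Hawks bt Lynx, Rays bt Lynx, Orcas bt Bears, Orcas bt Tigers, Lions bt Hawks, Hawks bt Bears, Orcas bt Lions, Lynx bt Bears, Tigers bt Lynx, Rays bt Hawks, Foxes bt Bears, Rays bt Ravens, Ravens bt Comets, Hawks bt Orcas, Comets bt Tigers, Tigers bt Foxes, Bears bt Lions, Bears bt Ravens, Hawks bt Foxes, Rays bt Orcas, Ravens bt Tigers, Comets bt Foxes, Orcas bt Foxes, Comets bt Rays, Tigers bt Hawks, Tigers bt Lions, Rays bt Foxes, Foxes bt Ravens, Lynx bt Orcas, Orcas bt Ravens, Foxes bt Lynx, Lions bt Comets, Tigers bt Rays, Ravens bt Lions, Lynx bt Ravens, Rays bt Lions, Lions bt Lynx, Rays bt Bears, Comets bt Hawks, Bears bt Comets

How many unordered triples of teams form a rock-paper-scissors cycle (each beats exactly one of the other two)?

33

Win totals: Tigers 5, Foxes 4, Lynx 3, Orcas 5, Lions 3, Comets 6, Hawks 5, Rays 7, Ravens 3, Bears 4.
A team with w wins dominates both others in C(w,2) triples; summing gives 10 + 6 + 3 + 10 + 3 + 15 + 10 + 21 + 3 + 6 = 87 transitive triples.
Total triples C(10,3) = 120, so cyclic triples = 120 − 87 = 33.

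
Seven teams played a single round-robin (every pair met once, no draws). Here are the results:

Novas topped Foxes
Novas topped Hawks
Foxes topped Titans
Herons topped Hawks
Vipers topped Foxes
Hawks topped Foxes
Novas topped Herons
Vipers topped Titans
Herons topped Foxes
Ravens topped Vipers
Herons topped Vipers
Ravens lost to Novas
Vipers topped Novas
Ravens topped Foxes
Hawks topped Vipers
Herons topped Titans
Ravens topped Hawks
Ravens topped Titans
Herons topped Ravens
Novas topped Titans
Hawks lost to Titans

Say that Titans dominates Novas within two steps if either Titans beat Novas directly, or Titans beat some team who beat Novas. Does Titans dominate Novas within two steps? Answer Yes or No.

Titans did not beat Novas directly.
Titans beat Hawks, but each of them lost to Novas. No two-step path.

No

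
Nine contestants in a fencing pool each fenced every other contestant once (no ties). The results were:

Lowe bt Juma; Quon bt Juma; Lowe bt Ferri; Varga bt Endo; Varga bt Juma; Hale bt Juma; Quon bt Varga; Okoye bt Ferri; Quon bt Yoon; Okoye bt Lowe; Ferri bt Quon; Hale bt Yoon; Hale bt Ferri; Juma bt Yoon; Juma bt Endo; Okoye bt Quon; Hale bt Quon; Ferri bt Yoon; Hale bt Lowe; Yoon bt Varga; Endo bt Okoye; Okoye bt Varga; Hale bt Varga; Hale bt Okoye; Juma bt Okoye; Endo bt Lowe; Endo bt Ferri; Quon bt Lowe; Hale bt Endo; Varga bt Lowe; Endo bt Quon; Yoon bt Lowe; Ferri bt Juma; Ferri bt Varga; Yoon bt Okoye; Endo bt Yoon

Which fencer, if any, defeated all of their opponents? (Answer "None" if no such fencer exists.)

Hale

Hale has 8 wins out of 8 opponents — a perfect record.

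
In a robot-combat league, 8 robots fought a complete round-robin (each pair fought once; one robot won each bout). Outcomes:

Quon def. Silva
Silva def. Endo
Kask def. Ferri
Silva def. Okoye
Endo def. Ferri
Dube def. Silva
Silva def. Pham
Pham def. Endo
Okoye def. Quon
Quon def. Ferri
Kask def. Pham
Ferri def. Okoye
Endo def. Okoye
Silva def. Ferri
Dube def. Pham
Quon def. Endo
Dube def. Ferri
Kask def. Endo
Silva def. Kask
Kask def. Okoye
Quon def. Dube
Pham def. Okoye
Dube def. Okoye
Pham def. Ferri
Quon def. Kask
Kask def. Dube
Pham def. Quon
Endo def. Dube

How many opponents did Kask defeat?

5

Kask's results: beat Endo, Okoye, Ferri, Dube, Pham; lost to Silva, Quon.
That is 5 wins.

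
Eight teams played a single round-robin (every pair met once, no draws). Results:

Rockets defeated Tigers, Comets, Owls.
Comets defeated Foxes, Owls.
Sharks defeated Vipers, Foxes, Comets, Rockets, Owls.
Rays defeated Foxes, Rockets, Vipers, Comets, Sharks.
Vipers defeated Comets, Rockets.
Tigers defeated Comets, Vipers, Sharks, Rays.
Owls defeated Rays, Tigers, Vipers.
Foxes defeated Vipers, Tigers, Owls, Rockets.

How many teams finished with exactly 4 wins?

Win totals: Sharks 5, Owls 3, Rockets 3, Rays 5, Foxes 4, Comets 2, Tigers 4, Vipers 2.
Exactly 4: Foxes, Tigers — 2 teams.

2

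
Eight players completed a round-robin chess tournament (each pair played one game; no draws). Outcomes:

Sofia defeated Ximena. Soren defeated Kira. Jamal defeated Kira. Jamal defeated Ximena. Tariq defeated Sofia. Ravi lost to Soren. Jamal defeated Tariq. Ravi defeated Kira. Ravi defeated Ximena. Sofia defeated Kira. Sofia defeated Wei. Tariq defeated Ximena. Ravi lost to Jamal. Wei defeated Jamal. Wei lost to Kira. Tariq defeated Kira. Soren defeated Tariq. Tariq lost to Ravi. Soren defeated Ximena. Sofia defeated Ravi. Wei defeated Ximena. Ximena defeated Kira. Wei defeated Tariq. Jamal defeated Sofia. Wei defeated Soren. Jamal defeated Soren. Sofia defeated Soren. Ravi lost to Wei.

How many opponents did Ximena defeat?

Ximena's results: beat Kira; lost to Soren, Jamal, Tariq, Ravi, Wei, Sofia.
That is 1 win.

1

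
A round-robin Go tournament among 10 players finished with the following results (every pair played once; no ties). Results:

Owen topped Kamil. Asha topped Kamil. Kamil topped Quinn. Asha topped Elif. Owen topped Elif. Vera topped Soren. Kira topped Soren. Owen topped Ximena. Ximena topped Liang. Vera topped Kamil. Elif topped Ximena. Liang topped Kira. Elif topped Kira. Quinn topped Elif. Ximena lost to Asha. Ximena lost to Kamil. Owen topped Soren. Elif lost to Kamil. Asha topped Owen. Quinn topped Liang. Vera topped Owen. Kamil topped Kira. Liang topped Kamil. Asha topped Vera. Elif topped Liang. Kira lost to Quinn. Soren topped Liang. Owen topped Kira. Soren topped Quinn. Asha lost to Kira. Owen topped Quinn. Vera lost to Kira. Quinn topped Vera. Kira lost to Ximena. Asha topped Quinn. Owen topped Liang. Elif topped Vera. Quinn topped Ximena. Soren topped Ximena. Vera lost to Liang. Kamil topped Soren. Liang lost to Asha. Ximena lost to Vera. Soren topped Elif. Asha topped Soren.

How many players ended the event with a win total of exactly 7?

Win totals: Asha 8, Elif 4, Kamil 5, Soren 4, Quinn 5, Vera 4, Owen 7, Kira 3, Liang 3, Ximena 2.
Exactly 7: Owen — 1 player.

1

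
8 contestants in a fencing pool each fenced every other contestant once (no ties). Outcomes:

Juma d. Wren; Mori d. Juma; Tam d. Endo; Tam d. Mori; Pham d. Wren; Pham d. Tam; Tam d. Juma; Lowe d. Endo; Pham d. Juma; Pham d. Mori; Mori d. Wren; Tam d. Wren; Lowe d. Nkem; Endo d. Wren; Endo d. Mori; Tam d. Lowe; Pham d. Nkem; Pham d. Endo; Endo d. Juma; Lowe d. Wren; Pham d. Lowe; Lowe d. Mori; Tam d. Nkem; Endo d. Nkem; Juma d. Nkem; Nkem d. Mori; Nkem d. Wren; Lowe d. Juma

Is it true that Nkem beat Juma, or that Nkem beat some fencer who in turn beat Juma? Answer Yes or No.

Nkem did not beat Juma directly.
Nkem beat Wren, Mori. Of those, Mori beat Juma.

Yes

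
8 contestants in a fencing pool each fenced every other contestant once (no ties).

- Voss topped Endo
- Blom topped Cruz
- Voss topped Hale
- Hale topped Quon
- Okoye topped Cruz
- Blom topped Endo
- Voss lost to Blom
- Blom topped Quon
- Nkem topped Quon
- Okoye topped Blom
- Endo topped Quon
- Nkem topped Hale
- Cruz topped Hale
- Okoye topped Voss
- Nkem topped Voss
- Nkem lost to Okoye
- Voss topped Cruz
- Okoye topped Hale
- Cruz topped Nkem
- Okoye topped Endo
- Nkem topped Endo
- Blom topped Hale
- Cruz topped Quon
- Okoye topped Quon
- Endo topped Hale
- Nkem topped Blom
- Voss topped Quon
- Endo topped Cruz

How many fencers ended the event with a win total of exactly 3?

Win totals: Voss 4, Blom 5, Okoye 7, Nkem 5, Endo 3, Quon 0, Cruz 3, Hale 1.
Exactly 3: Endo, Cruz — 2 fencers.

2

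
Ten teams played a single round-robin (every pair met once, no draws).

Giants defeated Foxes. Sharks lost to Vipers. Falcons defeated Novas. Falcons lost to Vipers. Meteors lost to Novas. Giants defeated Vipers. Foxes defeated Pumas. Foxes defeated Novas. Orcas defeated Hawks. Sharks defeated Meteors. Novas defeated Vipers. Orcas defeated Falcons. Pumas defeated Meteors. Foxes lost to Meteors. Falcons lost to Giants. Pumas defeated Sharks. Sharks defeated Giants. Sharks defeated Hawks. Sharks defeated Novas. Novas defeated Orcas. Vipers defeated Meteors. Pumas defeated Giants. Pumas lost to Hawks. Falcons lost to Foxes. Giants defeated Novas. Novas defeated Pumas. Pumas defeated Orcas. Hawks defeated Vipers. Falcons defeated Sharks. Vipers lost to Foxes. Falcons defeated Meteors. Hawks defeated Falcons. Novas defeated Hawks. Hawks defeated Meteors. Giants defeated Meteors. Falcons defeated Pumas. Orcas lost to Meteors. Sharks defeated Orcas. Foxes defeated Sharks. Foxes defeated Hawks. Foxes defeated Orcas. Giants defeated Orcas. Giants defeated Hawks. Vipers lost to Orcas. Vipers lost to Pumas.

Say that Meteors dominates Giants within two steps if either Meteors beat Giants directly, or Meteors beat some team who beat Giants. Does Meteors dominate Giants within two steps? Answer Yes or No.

Meteors did not beat Giants directly.
Meteors beat Orcas, Foxes, but each of them lost to Giants. No two-step path.

No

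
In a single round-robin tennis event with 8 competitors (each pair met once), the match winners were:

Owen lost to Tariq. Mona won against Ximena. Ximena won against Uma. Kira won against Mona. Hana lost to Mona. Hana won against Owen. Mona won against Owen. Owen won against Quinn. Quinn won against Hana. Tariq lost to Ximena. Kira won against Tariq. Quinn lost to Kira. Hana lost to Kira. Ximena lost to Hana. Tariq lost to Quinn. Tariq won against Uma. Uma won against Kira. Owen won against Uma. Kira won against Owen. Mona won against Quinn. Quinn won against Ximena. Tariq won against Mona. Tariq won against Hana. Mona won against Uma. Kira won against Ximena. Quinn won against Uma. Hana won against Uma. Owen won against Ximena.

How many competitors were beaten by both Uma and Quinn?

Uma beat: Kira.
Quinn beat: Tariq, Uma, Ximena, Hana.
No one was beaten by both.

0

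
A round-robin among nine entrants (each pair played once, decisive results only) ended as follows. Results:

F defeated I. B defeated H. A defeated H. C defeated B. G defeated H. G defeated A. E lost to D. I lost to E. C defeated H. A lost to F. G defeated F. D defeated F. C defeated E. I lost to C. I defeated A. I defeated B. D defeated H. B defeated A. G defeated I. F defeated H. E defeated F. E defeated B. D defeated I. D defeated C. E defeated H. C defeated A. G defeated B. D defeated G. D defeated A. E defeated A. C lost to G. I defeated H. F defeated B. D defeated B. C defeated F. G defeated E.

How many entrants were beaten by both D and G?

7

D beat: A, B, C, E, F, G, H, I.
G beat: A, B, C, E, F, H, I.
Both beat: A, B, C, E, F, H, I — 7.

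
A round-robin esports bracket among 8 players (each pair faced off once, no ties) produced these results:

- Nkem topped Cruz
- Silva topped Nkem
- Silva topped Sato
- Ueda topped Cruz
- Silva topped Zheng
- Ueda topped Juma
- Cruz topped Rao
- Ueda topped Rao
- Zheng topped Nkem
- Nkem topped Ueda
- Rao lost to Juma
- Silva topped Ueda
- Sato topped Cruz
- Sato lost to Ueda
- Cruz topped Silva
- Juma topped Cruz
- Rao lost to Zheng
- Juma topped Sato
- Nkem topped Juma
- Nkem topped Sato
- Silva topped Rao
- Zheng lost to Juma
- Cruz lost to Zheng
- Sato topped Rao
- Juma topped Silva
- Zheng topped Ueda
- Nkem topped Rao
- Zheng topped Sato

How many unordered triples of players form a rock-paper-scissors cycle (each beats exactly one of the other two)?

Win totals: Rao 0, Zheng 5, Ueda 4, Nkem 5, Silva 5, Juma 5, Sato 2, Cruz 2.
A player with w wins dominates both others in C(w,2) triples; summing gives 0 + 10 + 6 + 10 + 10 + 10 + 1 + 1 = 48 transitive triples.
Total triples C(8,3) = 56, so cyclic triples = 56 − 48 = 8.

8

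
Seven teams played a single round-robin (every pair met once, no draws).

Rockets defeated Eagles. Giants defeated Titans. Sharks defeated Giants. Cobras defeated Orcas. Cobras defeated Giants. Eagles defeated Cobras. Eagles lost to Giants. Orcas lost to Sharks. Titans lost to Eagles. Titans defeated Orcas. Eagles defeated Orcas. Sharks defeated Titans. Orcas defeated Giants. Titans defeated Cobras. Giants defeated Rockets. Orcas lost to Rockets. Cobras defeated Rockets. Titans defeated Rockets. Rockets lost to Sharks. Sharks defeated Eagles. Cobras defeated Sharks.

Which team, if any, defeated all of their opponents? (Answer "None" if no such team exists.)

None

Highest win total is Sharks with 5 (out of 6 possible).
Sharks lost to Cobras, so no team went undefeated.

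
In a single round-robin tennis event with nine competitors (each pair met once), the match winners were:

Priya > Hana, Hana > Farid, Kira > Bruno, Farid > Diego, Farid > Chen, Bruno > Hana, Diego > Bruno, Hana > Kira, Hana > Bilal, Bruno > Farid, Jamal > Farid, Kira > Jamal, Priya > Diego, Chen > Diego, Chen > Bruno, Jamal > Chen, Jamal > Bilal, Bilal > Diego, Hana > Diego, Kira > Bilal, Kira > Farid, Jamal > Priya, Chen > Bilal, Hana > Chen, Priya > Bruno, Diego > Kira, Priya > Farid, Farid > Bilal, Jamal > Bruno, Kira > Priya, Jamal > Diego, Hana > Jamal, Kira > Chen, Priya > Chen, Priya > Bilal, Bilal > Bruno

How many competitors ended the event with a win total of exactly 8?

Win totals: Diego 2, Jamal 6, Kira 6, Bruno 2, Priya 6, Hana 6, Bilal 2, Farid 3, Chen 3.
No competitor has exactly 8 wins.

0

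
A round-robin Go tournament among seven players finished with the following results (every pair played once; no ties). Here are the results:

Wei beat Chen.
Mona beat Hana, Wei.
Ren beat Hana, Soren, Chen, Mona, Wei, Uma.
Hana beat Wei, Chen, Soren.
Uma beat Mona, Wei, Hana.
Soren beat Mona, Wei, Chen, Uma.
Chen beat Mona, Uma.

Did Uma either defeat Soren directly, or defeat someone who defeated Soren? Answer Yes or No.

Uma did not beat Soren directly.
Uma beat Mona, Hana, Wei. Of those, Hana beat Soren.

Yes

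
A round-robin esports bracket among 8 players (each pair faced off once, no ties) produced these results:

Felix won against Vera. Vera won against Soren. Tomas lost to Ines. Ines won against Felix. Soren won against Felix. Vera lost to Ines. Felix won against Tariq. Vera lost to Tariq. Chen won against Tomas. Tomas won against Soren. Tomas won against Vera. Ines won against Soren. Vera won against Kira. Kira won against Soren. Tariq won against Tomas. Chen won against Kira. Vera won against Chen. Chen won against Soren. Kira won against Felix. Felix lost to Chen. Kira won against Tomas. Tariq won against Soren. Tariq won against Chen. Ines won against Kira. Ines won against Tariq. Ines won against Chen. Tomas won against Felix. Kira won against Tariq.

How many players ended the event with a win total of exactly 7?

1

Win totals: Vera 3, Tariq 4, Chen 4, Felix 2, Ines 7, Soren 1, Tomas 3, Kira 4.
Exactly 7: Ines — 1 player.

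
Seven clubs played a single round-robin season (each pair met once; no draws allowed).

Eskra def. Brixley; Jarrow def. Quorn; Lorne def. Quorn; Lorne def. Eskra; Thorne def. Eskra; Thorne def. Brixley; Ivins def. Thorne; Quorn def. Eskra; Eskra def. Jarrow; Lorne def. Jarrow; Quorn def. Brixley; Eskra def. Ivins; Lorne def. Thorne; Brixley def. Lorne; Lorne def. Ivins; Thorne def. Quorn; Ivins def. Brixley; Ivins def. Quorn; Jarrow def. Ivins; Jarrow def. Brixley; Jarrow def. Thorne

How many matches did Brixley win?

1

Brixley's results: beat Lorne; lost to Quorn, Jarrow, Thorne, Eskra, Ivins.
That is 1 win.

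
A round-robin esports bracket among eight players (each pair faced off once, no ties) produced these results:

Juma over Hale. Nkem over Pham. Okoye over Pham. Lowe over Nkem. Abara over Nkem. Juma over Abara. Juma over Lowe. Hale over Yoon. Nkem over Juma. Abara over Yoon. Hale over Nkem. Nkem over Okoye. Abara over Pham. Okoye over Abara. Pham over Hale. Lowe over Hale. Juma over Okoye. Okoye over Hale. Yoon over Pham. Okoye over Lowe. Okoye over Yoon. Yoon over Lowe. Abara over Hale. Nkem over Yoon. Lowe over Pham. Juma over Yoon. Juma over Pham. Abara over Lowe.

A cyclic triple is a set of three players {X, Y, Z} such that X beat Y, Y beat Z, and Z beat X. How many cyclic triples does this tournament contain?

10

Win totals: Hale 2, Okoye 5, Lowe 3, Juma 6, Nkem 4, Abara 5, Yoon 2, Pham 1.
A player with w wins dominates both others in C(w,2) triples; summing gives 1 + 10 + 3 + 15 + 6 + 10 + 1 + 0 = 46 transitive triples.
Total triples C(8,3) = 56, so cyclic triples = 56 − 46 = 10.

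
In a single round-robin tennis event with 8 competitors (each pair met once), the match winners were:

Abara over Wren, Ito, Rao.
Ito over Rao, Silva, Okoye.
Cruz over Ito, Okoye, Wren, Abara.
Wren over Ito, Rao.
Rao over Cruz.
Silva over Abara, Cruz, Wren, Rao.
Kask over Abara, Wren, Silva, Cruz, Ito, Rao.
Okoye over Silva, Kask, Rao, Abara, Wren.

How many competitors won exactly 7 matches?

0

Win totals: Silva 4, Wren 2, Kask 6, Ito 3, Okoye 5, Abara 3, Cruz 4, Rao 1.
No competitor has exactly 7 wins.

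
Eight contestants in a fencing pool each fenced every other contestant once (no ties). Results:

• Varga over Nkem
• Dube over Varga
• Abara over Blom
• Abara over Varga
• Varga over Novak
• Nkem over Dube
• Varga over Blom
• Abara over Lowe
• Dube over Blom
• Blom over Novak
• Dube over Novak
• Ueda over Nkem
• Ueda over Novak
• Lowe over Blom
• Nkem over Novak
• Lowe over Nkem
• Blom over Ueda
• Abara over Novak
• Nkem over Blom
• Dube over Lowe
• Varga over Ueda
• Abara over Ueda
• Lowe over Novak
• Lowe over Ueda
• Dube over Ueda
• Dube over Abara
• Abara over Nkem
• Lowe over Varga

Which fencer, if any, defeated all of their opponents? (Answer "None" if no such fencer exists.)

Highest win total is Dube with 6 (out of 7 possible).
Dube lost to Nkem, so no fencer went undefeated.

None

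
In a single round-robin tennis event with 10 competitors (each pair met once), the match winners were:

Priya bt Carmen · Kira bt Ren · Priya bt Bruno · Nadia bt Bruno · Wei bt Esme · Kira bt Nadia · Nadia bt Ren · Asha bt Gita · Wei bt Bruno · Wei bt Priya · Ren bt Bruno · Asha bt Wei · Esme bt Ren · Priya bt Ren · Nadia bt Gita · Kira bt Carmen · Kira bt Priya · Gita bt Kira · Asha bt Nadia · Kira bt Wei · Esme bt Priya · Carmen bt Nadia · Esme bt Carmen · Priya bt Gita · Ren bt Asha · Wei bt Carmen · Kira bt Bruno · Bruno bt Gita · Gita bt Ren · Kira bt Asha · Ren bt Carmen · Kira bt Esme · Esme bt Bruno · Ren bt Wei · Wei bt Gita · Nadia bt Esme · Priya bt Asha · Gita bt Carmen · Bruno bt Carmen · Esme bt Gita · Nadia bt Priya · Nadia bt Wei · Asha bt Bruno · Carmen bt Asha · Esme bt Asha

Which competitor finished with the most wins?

Kira

Win totals: Asha 4, Kira 8, Gita 3, Ren 4, Wei 5, Priya 5, Nadia 6, Bruno 2, Carmen 2, Esme 6.
Kira leads with 8 wins (next highest: 6).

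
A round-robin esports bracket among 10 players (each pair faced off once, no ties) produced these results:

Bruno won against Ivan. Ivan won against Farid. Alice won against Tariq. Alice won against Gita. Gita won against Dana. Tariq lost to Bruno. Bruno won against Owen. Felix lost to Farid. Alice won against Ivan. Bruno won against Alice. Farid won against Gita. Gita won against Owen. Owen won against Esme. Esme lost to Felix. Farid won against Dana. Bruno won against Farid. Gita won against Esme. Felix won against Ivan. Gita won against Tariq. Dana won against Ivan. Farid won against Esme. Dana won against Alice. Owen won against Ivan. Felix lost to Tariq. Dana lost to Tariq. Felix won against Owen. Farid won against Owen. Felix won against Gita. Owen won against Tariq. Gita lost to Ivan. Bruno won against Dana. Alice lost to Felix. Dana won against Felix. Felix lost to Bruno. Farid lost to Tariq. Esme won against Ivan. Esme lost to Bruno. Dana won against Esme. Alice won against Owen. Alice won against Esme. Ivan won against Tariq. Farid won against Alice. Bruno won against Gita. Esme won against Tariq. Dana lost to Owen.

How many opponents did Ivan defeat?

Ivan's results: beat Gita, Farid, Tariq; lost to Bruno, Esme, Alice, Dana, Owen, Felix.
That is 3 wins.

3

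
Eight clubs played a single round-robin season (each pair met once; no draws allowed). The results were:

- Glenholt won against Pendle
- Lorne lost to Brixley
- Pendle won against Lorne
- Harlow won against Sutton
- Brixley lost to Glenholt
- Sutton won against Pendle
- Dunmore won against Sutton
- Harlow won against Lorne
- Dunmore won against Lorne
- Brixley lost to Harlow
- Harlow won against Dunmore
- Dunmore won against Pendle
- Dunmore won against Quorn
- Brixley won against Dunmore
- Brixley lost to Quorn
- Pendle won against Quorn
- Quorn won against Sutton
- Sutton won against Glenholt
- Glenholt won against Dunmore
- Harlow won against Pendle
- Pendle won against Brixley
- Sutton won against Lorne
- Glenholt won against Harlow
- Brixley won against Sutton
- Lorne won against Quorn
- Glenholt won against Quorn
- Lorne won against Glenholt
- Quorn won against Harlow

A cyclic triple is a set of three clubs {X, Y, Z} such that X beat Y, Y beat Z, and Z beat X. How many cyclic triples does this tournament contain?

Win totals: Quorn 3, Harlow 5, Pendle 3, Glenholt 5, Brixley 3, Lorne 2, Sutton 3, Dunmore 4.
A club with w wins dominates both others in C(w,2) triples; summing gives 3 + 10 + 3 + 10 + 3 + 1 + 3 + 6 = 39 transitive triples.
Total triples C(8,3) = 56, so cyclic triples = 56 − 39 = 17.

17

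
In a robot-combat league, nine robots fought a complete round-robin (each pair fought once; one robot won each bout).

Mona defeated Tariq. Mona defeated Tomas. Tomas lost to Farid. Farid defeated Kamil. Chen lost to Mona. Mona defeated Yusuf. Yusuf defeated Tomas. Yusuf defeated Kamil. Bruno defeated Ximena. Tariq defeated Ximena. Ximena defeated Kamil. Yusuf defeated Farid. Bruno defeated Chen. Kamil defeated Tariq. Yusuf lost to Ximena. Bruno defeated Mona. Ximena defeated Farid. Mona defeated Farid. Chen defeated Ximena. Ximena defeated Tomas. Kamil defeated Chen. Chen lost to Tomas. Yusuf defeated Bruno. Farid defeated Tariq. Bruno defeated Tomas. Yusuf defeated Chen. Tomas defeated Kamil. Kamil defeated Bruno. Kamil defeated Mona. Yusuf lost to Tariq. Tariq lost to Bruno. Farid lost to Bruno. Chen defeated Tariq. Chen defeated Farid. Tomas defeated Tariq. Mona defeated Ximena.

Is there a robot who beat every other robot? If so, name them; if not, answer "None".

Highest win total is Mona with 6 (out of 8 possible).
Mona lost to Bruno, Kamil, so no robot went undefeated.

None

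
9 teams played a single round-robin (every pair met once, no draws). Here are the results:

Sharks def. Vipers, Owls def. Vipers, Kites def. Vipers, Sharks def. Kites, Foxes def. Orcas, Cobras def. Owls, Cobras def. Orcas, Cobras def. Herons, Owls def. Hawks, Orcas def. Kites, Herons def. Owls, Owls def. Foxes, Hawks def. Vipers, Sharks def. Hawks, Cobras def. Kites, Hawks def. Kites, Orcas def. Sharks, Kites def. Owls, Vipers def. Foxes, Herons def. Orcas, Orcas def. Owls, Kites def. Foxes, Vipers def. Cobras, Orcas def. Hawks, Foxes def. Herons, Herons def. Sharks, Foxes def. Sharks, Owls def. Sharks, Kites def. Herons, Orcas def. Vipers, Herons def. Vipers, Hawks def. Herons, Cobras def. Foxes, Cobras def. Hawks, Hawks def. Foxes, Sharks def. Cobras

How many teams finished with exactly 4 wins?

5

Win totals: Herons 4, Hawks 4, Cobras 6, Vipers 2, Sharks 4, Orcas 5, Owls 4, Kites 4, Foxes 3.
Exactly 4: Herons, Hawks, Sharks, Owls, Kites — 5 teams.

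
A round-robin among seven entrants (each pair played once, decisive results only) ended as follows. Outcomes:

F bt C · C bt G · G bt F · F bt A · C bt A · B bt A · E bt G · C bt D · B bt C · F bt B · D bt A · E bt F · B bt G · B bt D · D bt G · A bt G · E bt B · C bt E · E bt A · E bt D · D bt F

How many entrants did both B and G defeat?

0

B beat: A, C, D, G.
G beat: F.
No one was beaten by both.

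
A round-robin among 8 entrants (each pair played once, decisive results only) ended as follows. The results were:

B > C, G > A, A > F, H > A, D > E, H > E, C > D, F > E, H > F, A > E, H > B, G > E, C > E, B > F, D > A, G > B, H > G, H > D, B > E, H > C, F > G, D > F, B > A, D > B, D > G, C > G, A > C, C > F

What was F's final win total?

F's results: beat E, G; lost to A, B, C, D, H.
That is 2 wins.

2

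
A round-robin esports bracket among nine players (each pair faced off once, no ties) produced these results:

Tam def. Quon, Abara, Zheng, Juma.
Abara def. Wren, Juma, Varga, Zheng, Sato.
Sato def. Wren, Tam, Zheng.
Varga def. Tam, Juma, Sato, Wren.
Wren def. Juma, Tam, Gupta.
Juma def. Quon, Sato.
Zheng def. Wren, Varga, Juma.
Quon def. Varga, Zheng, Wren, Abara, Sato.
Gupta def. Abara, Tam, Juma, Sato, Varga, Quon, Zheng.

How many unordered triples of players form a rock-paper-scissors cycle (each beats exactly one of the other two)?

21

Win totals: Quon 5, Zheng 3, Abara 5, Tam 4, Gupta 7, Sato 3, Wren 3, Juma 2, Varga 4.
A player with w wins dominates both others in C(w,2) triples; summing gives 10 + 3 + 10 + 6 + 21 + 3 + 3 + 1 + 6 = 63 transitive triples.
Total triples C(9,3) = 84, so cyclic triples = 84 − 63 = 21.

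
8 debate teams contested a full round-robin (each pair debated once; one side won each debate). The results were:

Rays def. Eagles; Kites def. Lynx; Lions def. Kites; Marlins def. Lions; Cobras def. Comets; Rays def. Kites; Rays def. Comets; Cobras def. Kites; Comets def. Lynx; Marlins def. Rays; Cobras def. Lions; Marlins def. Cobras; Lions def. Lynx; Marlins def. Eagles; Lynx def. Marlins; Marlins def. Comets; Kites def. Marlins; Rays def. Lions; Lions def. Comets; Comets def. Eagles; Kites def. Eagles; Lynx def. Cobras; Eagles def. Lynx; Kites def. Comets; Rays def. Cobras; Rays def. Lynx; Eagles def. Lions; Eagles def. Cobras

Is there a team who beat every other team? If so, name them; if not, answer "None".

Highest win total is Rays with 6 (out of 7 possible).
Rays lost to Marlins, so no team went undefeated.

None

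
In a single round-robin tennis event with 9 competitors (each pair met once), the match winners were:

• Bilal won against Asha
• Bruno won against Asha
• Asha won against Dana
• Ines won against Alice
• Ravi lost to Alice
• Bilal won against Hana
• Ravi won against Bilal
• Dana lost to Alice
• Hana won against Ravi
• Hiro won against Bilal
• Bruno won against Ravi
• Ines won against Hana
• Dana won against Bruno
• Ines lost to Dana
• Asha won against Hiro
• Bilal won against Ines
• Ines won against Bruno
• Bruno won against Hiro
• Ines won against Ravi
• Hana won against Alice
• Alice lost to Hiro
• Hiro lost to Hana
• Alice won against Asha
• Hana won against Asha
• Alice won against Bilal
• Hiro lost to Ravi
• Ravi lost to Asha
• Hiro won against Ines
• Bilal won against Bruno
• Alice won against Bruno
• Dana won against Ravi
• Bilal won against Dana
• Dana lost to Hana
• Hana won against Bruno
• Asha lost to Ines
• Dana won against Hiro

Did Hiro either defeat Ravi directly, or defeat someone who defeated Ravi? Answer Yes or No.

Hiro did not beat Ravi directly.
Hiro beat Bilal, Ines, Alice. Of those, Ines beat Ravi.

Yes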